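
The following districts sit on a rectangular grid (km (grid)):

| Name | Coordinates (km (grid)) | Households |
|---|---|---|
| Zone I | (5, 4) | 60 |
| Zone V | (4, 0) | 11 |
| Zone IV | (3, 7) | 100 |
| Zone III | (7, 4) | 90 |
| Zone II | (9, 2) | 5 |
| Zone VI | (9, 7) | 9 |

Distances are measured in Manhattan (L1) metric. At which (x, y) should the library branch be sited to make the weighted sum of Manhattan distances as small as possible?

(5, 4)

Manhattan distance separates: Σwᵢ(|x−xᵢ|+|y−yᵢ|) = Σwᵢ|x−xᵢ| + Σwᵢ|y−yᵢ|, so x and y are optimised independently as 1-D weighted medians.
Total weight W = 275; half = 137.5.
x-coordinate, sorted with cumulative weight:
  x=3 (Zone IV, w=100) cum 100
  x=4 (Zone V, w=11) cum 111
  x=5 (Zone I, w=60) cum 171  ← median
  x=7 (Zone III, w=90) cum 261
  x=9 (Zone II, w=5) cum 266
  x=9 (Zone VI, w=9) cum 275
⇒ x* = 5
y-coordinate, sorted with cumulative weight:
  y=0 (Zone V, w=11) cum 11
  y=2 (Zone II, w=5) cum 16
  y=4 (Zone I, w=60) cum 76
  y=4 (Zone III, w=90) cum 166  ← median
  y=7 (Zone IV, w=100) cum 266
  y=7 (Zone VI, w=9) cum 275
⇒ y* = 4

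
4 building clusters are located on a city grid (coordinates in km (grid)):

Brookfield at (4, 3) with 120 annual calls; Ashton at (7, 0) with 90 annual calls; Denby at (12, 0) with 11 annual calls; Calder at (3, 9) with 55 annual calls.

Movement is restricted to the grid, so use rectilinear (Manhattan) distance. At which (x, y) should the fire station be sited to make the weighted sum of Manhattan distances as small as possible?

Manhattan distance separates: Σwᵢ(|x−xᵢ|+|y−yᵢ|) = Σwᵢ|x−xᵢ| + Σwᵢ|y−yᵢ|, so x and y are optimised independently as 1-D weighted medians.
Total weight W = 276; half = 138.
x-coordinate, sorted with cumulative weight:
  x=3 (Calder, w=55) cum 55
  x=4 (Brookfield, w=120) cum 175  ← median
  x=7 (Ashton, w=90) cum 265
  x=12 (Denby, w=11) cum 276
⇒ x* = 4
y-coordinate, sorted with cumulative weight:
  y=0 (Ashton, w=90) cum 90
  y=0 (Denby, w=11) cum 101
  y=3 (Brookfield, w=120) cum 221  ← median
  y=9 (Calder, w=55) cum 276
⇒ y* = 3

(4, 3)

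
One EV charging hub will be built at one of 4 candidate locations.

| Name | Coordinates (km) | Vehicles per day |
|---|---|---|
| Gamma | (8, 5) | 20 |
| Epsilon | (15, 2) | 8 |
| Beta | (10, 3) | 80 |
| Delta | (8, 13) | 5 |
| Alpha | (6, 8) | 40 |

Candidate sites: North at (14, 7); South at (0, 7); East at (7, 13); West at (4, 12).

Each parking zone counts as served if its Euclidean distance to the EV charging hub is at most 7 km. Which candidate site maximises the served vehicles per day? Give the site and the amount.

Coverage radius r = 7 km; a point is covered iff (Δx)²+(Δy)² ≤ 7² = 49.
  North (14, 7): covers {Gamma, Epsilon, Beta} → 108
  South (0, 7): covers {Alpha} → 40
  East (7, 13): covers {Delta, Alpha} → 45
  West (4, 12): covers {Delta, Alpha} → 45
Maximum coverage at North: 108 vehicles per day.

North, covering 108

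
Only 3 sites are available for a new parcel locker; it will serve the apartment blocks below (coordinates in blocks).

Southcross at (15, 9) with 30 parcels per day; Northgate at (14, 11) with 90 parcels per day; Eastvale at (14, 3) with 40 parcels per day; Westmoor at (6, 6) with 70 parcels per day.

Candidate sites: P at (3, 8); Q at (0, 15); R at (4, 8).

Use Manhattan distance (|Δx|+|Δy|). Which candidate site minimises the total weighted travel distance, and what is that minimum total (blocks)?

R, total 2410 blocks

Total weighted distance at each candidate:
  P (3, 8): total = 2640
  Q (0, 15): total = 4340
  R (4, 8): total = 2410
Minimum is at R with total 2410 blocks.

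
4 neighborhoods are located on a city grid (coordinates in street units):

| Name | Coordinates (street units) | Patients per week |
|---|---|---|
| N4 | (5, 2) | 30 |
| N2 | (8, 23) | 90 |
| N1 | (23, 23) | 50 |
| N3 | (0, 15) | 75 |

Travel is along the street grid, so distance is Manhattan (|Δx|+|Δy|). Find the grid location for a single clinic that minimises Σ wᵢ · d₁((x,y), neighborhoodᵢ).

Manhattan distance separates: Σwᵢ(|x−xᵢ|+|y−yᵢ|) = Σwᵢ|x−xᵢ| + Σwᵢ|y−yᵢ|, so x and y are optimised independently as 1-D weighted medians.
Total weight W = 245; half = 122.5.
x-coordinate, sorted with cumulative weight:
  x=0 (N3, w=75) cum 75
  x=5 (N4, w=30) cum 105
  x=8 (N2, w=90) cum 195  ← median
  x=23 (N1, w=50) cum 245
⇒ x* = 8
y-coordinate, sorted with cumulative weight:
  y=2 (N4, w=30) cum 30
  y=15 (N3, w=75) cum 105
  y=23 (N2, w=90) cum 195  ← median
  y=23 (N1, w=50) cum 245
⇒ y* = 23

(8, 23)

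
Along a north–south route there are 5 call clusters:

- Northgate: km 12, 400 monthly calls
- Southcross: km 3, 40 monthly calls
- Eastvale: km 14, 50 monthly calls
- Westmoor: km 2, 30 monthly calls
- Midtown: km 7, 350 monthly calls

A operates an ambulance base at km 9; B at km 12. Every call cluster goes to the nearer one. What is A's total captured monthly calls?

420

The indifferent point is the midpoint (9+12)/2 = 10.5; call clusters left of it (closer to A at 9) go to A, those right go to B.
  Westmoor at 2 (w=30) → A
  Southcross at 3 (w=40) → A
  Midtown at 7 (w=350) → A
  Northgate at 12 (w=400) → B
  Eastvale at 14 (w=50) → B
A captures 420; B captures 450.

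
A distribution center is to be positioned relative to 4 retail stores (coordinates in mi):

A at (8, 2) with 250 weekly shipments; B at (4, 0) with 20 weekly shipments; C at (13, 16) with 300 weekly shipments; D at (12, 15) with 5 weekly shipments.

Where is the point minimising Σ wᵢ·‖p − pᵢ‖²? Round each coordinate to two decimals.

The minimiser of Σwᵢ‖p−pᵢ‖² is the weighted centroid p* = (Σwᵢpᵢ)/(Σwᵢ).
Σwᵢ = 575.
Σwᵢxᵢ = 250·8 + 20·4 + 300·13 + 5·12 = 6040.
Σwᵢyᵢ = 250·2 + 20·0 + 300·16 + 5·15 = 5375.
x* = 6040/575 = 10.50, y* = 5375/575 = 9.35.

(10.50, 9.35)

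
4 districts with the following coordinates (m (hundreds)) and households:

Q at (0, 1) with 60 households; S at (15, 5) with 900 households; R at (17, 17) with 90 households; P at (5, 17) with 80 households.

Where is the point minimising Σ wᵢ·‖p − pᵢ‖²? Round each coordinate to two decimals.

(13.65, 6.59)

The minimiser of Σwᵢ‖p−pᵢ‖² is the weighted centroid p* = (Σwᵢpᵢ)/(Σwᵢ).
Σwᵢ = 1130.
Σwᵢxᵢ = 60·0 + 900·15 + 90·17 + 80·5 = 15430.
Σwᵢyᵢ = 60·1 + 900·5 + 90·17 + 80·17 = 7450.
x* = 15430/1130 = 13.65, y* = 7450/1130 = 6.59.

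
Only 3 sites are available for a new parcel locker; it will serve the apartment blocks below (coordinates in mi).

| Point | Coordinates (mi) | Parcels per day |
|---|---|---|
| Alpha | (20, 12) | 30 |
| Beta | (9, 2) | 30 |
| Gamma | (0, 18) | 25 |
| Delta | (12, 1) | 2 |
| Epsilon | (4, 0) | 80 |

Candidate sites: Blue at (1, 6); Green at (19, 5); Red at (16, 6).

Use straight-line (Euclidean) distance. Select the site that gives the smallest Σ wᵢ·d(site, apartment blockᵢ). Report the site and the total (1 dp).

Blue, total 1727.9 mi

Total weighted distance at each candidate:
  Blue (1, 6): total = 1727.9
  Green (19, 5): total = 2381.9
  Red (16, 6): total = 2044.3
Minimum is at Blue with total 1727.9 mi.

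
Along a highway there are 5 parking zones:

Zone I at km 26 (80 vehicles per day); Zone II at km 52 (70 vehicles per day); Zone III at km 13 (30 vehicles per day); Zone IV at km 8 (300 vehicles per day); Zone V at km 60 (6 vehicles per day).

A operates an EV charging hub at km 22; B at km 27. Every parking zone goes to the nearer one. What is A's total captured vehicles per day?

330

The indifferent point is the midpoint (22+27)/2 = 24.5; parking zones left of it (closer to A at 22) go to A, those right go to B.
  Zone IV at 8 (w=300) → A
  Zone III at 13 (w=30) → A
  Zone I at 26 (w=80) → B
  Zone II at 52 (w=70) → B
  Zone V at 60 (w=6) → B
A captures 330; B captures 156.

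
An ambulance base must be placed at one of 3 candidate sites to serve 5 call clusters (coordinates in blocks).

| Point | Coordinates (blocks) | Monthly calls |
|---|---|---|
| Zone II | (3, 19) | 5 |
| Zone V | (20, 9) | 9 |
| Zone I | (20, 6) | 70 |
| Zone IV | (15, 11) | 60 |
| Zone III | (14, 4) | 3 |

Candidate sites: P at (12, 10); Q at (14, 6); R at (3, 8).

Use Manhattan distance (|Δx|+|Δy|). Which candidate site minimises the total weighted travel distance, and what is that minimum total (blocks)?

Total weighted distance at each candidate:
  P (12, 10): total = 1275
  Q (14, 6): total = 987
  R (3, 8): total = 2492
Minimum is at Q with total 987 blocks.

Q, total 987 blocks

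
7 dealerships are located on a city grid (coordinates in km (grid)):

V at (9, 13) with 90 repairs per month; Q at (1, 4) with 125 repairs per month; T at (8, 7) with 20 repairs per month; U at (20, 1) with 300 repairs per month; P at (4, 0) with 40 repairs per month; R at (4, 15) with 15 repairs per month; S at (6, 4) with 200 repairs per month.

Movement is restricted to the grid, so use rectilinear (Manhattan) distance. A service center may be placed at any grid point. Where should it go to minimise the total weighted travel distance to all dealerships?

(8, 4)

Manhattan distance separates: Σwᵢ(|x−xᵢ|+|y−yᵢ|) = Σwᵢ|x−xᵢ| + Σwᵢ|y−yᵢ|, so x and y are optimised independently as 1-D weighted medians.
Total weight W = 790; half = 395.
x-coordinate, sorted with cumulative weight:
  x=1 (Q, w=125) cum 125
  x=4 (P, w=40) cum 165
  x=4 (R, w=15) cum 180
  x=6 (S, w=200) cum 380
  x=8 (T, w=20) cum 400  ← median
  x=9 (V, w=90) cum 490
  x=20 (U, w=300) cum 790
⇒ x* = 8
y-coordinate, sorted with cumulative weight:
  y=0 (P, w=40) cum 40
  y=1 (U, w=300) cum 340
  y=4 (Q, w=125) cum 465  ← median
  y=4 (S, w=200) cum 665
  y=7 (T, w=20) cum 685
  y=13 (V, w=90) cum 775
  y=15 (R, w=15) cum 790
⇒ y* = 4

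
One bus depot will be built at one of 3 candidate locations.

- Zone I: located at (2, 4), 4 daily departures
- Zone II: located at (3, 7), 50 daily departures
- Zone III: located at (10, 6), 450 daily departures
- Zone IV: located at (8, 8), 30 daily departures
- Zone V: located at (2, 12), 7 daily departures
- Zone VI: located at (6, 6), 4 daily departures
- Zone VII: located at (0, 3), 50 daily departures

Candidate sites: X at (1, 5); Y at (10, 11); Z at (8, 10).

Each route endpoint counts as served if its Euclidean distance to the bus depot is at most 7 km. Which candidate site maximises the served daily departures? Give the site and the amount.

Coverage radius r = 7 km; a point is covered iff (Δx)²+(Δy)² ≤ 7² = 49.
  X (1, 5): covers {Zone I, Zone II, Zone VI, Zone VII} → 108
  Y (10, 11): covers {Zone III, Zone IV, Zone VI} → 484
  Z (8, 10): covers {Zone II, Zone III, Zone IV, Zone V, Zone VI} → 541
Maximum coverage at Z: 541 daily departures.

Z, covering 541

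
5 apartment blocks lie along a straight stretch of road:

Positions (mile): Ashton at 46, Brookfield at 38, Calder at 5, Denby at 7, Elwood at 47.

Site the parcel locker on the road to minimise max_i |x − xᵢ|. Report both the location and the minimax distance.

location 26, max distance 21

The 1-center on a line is the midpoint of the two extreme points: leftmost at 5, rightmost at 47.
Optimal location = (5 + 47)/2 = 26; maximum distance = (47 − 5)/2 = 21.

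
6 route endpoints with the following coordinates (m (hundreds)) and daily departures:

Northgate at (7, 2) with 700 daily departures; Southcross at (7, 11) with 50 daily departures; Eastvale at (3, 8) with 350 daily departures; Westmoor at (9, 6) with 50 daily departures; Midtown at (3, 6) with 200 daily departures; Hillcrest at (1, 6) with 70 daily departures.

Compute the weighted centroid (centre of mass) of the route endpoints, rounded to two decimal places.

The minimiser of Σwᵢ‖p−pᵢ‖² is the weighted centroid p* = (Σwᵢpᵢ)/(Σwᵢ).
Σwᵢ = 1420.
Σwᵢxᵢ = 700·7 + 50·7 + 350·3 + 50·9 + 200·3 + 70·1 = 7420.
Σwᵢyᵢ = 700·2 + 50·11 + 350·8 + 50·6 + 200·6 + 70·6 = 6670.
x* = 7420/1420 = 5.23, y* = 6670/1420 = 4.70.

(5.23, 4.70)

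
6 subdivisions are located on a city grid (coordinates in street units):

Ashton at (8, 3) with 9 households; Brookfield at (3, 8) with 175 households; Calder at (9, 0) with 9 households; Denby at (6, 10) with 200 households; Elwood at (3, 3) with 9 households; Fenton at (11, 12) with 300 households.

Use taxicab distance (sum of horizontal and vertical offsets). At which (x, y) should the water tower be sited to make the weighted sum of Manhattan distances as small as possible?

(6, 10)

Manhattan distance separates: Σwᵢ(|x−xᵢ|+|y−yᵢ|) = Σwᵢ|x−xᵢ| + Σwᵢ|y−yᵢ|, so x and y are optimised independently as 1-D weighted medians.
Total weight W = 702; half = 351.
x-coordinate, sorted with cumulative weight:
  x=3 (Brookfield, w=175) cum 175
  x=3 (Elwood, w=9) cum 184
  x=6 (Denby, w=200) cum 384  ← median
  x=8 (Ashton, w=9) cum 393
  x=9 (Calder, w=9) cum 402
  x=11 (Fenton, w=300) cum 702
⇒ x* = 6
y-coordinate, sorted with cumulative weight:
  y=0 (Calder, w=9) cum 9
  y=3 (Ashton, w=9) cum 18
  y=3 (Elwood, w=9) cum 27
  y=8 (Brookfield, w=175) cum 202
  y=10 (Denby, w=200) cum 402  ← median
  y=12 (Fenton, w=300) cum 702
⇒ y* = 10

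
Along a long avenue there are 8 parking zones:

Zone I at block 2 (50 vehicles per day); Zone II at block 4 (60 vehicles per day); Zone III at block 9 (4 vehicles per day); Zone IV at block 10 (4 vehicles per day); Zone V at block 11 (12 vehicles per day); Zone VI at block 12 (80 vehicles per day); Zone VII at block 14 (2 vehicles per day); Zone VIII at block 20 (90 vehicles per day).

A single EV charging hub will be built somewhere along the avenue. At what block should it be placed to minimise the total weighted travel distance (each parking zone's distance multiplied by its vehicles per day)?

x = 12

For a sum of weighted absolute distances on a line, the optimum is the weighted median (not the mean). Total weight W = 302; half-weight = 151.
Sort by position and accumulate weight:
  block 2 (Zone I, w=50) → cum 50
  block 4 (Zone II, w=60) → cum 110
  block 9 (Zone III, w=4) → cum 114
  block 10 (Zone IV, w=4) → cum 118
  block 11 (Zone V, w=12) → cum 130
  block 12 (Zone VI, w=80) → cum 210  ≥ 151 → median here
  block 14 (Zone VII, w=2) → cum 212
  block 20 (Zone VIII, w=90) → cum 302
Optimal location: block 12.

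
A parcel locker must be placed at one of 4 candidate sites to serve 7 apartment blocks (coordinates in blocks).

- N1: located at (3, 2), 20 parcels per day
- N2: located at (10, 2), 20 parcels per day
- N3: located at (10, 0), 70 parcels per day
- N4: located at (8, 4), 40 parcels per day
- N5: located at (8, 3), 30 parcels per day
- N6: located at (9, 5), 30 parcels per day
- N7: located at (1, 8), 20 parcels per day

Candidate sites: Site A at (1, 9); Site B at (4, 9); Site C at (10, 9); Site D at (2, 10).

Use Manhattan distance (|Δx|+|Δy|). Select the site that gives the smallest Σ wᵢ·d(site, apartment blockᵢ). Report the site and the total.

Site C, total 1920 blocks

Total weighted distance at each candidate:
  Site A (1, 9): total = 3010
  Site B (4, 9): total = 2480
  Site C (10, 9): total = 1920
  Site D (2, 10): total = 3050
Minimum is at Site C with total 1920 blocks.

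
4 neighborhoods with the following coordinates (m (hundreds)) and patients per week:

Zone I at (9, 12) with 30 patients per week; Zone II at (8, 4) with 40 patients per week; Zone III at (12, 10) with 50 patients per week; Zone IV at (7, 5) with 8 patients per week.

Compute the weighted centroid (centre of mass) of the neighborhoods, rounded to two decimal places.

The minimiser of Σwᵢ‖p−pᵢ‖² is the weighted centroid p* = (Σwᵢpᵢ)/(Σwᵢ).
Σwᵢ = 128.
Σwᵢxᵢ = 30·9 + 40·8 + 50·12 + 8·7 = 1246.
Σwᵢyᵢ = 30·12 + 40·4 + 50·10 + 8·5 = 1060.
x* = 1246/128 = 9.73, y* = 1060/128 = 8.28.

(9.73, 8.28)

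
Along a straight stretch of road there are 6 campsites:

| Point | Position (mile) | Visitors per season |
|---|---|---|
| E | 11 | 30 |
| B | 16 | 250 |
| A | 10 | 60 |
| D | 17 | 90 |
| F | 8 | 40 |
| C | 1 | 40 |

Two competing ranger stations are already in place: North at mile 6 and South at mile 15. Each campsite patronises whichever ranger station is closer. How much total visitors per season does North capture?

The indifferent point is the midpoint (6+15)/2 = 10.5; campsites left of it (closer to North at 6) go to North, those right go to South.
  C at 1 (w=40) → North
  F at 8 (w=40) → North
  A at 10 (w=60) → North
  E at 11 (w=30) → South
  B at 16 (w=250) → South
  D at 17 (w=90) → South
North captures 140; South captures 370.

140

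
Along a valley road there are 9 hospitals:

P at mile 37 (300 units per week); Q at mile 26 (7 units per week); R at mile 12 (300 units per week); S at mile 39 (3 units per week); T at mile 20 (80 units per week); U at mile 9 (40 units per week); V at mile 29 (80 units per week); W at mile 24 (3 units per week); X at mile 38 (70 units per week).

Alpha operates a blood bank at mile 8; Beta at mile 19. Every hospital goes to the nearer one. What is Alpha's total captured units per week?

The indifferent point is the midpoint (8+19)/2 = 13.5; hospitals left of it (closer to Alpha at 8) go to Alpha, those right go to Beta.
  U at 9 (w=40) → Alpha
  R at 12 (w=300) → Alpha
  T at 20 (w=80) → Beta
  W at 24 (w=3) → Beta
  Q at 26 (w=7) → Beta
  V at 29 (w=80) → Beta
  P at 37 (w=300) → Beta
  X at 38 (w=70) → Beta
  S at 39 (w=3) → Beta
Alpha captures 340; Beta captures 543.

340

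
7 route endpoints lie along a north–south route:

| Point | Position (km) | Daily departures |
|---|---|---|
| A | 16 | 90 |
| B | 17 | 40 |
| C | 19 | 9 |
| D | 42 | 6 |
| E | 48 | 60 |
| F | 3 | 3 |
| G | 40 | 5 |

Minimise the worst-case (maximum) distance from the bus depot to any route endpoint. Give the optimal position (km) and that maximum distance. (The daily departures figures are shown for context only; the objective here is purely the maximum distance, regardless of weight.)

location 25.5, max distance 22.5

The 1-center on a line is the midpoint of the two extreme points: leftmost at 3, rightmost at 48.
Optimal location = (3 + 48)/2 = 25.5; maximum distance = (48 − 3)/2 = 22.5.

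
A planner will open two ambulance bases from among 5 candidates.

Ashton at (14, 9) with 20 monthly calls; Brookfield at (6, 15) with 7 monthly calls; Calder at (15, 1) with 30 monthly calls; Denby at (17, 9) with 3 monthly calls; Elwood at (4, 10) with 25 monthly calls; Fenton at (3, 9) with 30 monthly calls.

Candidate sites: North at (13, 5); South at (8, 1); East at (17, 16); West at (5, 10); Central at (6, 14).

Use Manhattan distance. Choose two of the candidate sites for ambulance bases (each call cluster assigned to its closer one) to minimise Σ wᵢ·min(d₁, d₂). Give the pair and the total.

Evaluate every pair (each demand assigned to the nearer of the two):
  {North, West}: total = 461
  {South, West}: total = 606
  {North, Central}: total = 701
  {East, West}: total = 888
  {South, Central}: total = 915
  {West, Central}: total = 931
  {East, Central}: total = 1128
  {North, South}: total = 1131
  {North, East}: total = 1155
  {South, East}: total = 1230
Best pair: {North, West} with total 461.

{North, West}, total 461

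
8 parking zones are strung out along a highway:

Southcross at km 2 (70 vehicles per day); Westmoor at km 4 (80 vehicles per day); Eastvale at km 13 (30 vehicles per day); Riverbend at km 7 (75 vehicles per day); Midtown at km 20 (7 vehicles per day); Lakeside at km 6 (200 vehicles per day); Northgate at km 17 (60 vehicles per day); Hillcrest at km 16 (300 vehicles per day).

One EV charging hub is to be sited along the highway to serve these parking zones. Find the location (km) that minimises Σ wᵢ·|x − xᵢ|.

For a sum of weighted absolute distances on a line, the optimum is the weighted median (not the mean). Total weight W = 822; half-weight = 411.
Sort by position and accumulate weight:
  km 2 (Southcross, w=70) → cum 70
  km 4 (Westmoor, w=80) → cum 150
  km 6 (Lakeside, w=200) → cum 350
  km 7 (Riverbend, w=75) → cum 425  ≥ 411 → median here
  km 13 (Eastvale, w=30) → cum 455
  km 16 (Hillcrest, w=300) → cum 755
  km 17 (Northgate, w=60) → cum 815
  km 20 (Midtown, w=7) → cum 822
Optimal location: km 7.

x = 7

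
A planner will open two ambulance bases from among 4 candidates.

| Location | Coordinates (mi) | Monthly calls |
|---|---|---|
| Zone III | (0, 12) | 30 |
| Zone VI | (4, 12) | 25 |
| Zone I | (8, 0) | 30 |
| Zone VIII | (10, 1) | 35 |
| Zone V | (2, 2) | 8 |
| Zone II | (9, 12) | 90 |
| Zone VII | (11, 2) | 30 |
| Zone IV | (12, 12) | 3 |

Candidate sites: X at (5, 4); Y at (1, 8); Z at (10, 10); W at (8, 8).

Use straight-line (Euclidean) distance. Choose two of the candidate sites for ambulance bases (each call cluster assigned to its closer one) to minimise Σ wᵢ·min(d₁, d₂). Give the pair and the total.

{X, Z}, total 1223.5

Evaluate every pair (each demand assigned to the nearer of the two):
  {X, Z}: total = 1223.5
  {Y, Z}: total = 1369.9
  {X, W}: total = 1370.5
  {Y, W}: total = 1381.5
  {Z, W}: total = 1383.4
  {X, Y}: total = 1658.2
Best pair: {X, Z} with total 1223.5.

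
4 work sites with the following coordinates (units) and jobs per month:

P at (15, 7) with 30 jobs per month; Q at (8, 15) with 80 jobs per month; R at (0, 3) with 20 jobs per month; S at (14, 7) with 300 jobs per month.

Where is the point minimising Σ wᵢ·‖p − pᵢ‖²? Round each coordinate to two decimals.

(12.30, 8.30)

The minimiser of Σwᵢ‖p−pᵢ‖² is the weighted centroid p* = (Σwᵢpᵢ)/(Σwᵢ).
Σwᵢ = 430.
Σwᵢxᵢ = 30·15 + 80·8 + 20·0 + 300·14 = 5290.
Σwᵢyᵢ = 30·7 + 80·15 + 20·3 + 300·7 = 3570.
x* = 5290/430 = 12.30, y* = 3570/430 = 8.30.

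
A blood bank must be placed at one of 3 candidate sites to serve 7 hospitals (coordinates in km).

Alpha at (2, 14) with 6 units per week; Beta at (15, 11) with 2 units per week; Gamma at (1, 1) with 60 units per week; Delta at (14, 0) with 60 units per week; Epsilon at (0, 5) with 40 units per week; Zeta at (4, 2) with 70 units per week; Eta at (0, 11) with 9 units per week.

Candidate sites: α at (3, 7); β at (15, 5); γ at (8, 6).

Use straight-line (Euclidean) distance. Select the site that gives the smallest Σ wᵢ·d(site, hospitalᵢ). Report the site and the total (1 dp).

Total weighted distance at each candidate:
  α (3, 7): total = 1775.7
  β (15, 5): total = 2829.9
  γ (8, 6): total = 1905.8
Minimum is at α with total 1775.7 km.

α, total 1775.7 km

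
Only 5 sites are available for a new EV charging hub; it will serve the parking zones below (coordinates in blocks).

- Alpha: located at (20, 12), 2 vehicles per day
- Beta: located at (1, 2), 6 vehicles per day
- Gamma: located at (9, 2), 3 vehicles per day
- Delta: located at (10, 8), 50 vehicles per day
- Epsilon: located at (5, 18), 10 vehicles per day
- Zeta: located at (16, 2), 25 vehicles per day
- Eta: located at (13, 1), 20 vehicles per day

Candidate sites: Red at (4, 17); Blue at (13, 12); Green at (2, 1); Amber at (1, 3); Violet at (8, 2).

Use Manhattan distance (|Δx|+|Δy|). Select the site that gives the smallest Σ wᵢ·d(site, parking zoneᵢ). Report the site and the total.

Violet, total 999 blocks

Total weighted distance at each candidate:
  Red (4, 17): total = 2155
  Blue (13, 12): total = 1223
  Green (2, 1): total = 1639
  Amber (1, 3): total = 1659
  Violet (8, 2): total = 999
Minimum is at Violet with total 999 blocks.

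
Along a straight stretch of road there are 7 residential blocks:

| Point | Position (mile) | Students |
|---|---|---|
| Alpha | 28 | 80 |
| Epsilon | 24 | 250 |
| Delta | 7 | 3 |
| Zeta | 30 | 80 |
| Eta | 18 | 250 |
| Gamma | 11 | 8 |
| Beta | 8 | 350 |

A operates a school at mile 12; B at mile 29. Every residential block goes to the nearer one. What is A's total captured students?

611

The indifferent point is the midpoint (12+29)/2 = 20.5; residential blocks left of it (closer to A at 12) go to A, those right go to B.
  Delta at 7 (w=3) → A
  Beta at 8 (w=350) → A
  Gamma at 11 (w=8) → A
  Eta at 18 (w=250) → A
  Epsilon at 24 (w=250) → B
  Alpha at 28 (w=80) → B
  Zeta at 30 (w=80) → B
A captures 611; B captures 410.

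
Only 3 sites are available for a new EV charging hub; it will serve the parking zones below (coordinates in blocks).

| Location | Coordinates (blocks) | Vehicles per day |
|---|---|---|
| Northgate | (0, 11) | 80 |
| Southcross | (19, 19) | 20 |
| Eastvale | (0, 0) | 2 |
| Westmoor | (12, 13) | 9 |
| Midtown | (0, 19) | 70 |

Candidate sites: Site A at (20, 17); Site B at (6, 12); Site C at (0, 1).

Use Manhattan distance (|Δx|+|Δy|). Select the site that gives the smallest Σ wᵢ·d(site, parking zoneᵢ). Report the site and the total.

Site B, total 1969 blocks

Total weighted distance at each candidate:
  Site A (20, 17): total = 3862
  Site B (6, 12): total = 1969
  Site C (0, 1): total = 3018
Minimum is at Site B with total 1969 blocks.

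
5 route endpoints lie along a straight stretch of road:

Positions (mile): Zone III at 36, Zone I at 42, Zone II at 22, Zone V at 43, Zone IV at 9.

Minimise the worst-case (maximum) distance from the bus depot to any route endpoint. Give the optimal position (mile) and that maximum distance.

location 26, max distance 17

The 1-center on a line is the midpoint of the two extreme points: leftmost at 9, rightmost at 43.
Optimal location = (9 + 43)/2 = 26; maximum distance = (43 − 9)/2 = 17.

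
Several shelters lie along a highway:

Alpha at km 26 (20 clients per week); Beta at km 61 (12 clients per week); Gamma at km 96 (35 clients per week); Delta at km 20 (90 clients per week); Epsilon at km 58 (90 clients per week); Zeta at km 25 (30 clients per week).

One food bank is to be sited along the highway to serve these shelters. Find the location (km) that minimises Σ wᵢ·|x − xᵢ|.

For a sum of weighted absolute distances on a line, the optimum is the weighted median (not the mean). Total weight W = 277; half-weight = 138.5.
Sort by position and accumulate weight:
  km 20 (Delta, w=90) → cum 90
  km 25 (Zeta, w=30) → cum 120
  km 26 (Alpha, w=20) → cum 140  ≥ 138.5 → median here
  km 58 (Epsilon, w=90) → cum 230
  km 61 (Beta, w=12) → cum 242
  km 96 (Gamma, w=35) → cum 277
Optimal location: km 26.

x = 26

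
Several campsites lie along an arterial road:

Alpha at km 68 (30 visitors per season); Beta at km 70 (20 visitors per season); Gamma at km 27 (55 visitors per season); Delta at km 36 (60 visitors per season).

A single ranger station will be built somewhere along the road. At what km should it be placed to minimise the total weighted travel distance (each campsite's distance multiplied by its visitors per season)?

x = 36

For a sum of weighted absolute distances on a line, the optimum is the weighted median (not the mean). Total weight W = 165; half-weight = 82.5.
Sort by position and accumulate weight:
  km 27 (Gamma, w=55) → cum 55
  km 36 (Delta, w=60) → cum 115  ≥ 82.5 → median here
  km 68 (Alpha, w=30) → cum 145
  km 70 (Beta, w=20) → cum 165
Optimal location: km 36.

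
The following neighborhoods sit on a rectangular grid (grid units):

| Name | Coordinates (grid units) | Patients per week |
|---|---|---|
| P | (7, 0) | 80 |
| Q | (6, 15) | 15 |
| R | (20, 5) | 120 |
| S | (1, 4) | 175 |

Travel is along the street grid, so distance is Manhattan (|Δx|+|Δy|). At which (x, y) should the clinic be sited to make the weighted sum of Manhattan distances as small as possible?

Manhattan distance separates: Σwᵢ(|x−xᵢ|+|y−yᵢ|) = Σwᵢ|x−xᵢ| + Σwᵢ|y−yᵢ|, so x and y are optimised independently as 1-D weighted medians.
Total weight W = 390; half = 195.
x-coordinate, sorted with cumulative weight:
  x=1 (S, w=175) cum 175
  x=6 (Q, w=15) cum 190
  x=7 (P, w=80) cum 270  ← median
  x=20 (R, w=120) cum 390
⇒ x* = 7
y-coordinate, sorted with cumulative weight:
  y=0 (P, w=80) cum 80
  y=4 (S, w=175) cum 255  ← median
  y=5 (R, w=120) cum 375
  y=15 (Q, w=15) cum 390
⇒ y* = 4

(7, 4)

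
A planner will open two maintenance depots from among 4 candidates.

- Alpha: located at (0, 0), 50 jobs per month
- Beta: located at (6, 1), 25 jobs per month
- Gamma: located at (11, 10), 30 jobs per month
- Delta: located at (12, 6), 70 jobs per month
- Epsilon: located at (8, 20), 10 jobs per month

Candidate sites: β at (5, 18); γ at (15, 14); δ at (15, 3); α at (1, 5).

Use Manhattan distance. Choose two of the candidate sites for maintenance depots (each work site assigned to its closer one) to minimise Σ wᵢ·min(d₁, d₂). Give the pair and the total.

Evaluate every pair (each demand assigned to the nearer of the two):
  {δ, α}: total = 1495
  {γ, α}: total = 1665
  {β, α}: total = 1835
  {γ, δ}: total = 1965
  {β, δ}: total = 1975
  {β, γ}: total = 2660
Best pair: {δ, α} with total 1495.

{δ, α}, total 1495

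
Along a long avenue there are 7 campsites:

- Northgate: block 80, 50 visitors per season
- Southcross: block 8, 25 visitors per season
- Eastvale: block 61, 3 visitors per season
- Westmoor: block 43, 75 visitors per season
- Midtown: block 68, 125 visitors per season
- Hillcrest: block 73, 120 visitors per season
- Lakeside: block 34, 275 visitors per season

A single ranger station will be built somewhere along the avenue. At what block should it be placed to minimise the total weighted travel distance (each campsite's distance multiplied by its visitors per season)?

For a sum of weighted absolute distances on a line, the optimum is the weighted median (not the mean). Total weight W = 673; half-weight = 336.5.
Sort by position and accumulate weight:
  block 8 (Southcross, w=25) → cum 25
  block 34 (Lakeside, w=275) → cum 300
  block 43 (Westmoor, w=75) → cum 375  ≥ 336.5 → median here
  block 61 (Eastvale, w=3) → cum 378
  block 68 (Midtown, w=125) → cum 503
  block 73 (Hillcrest, w=120) → cum 623
  block 80 (Northgate, w=50) → cum 673
Optimal location: block 43.

x = 43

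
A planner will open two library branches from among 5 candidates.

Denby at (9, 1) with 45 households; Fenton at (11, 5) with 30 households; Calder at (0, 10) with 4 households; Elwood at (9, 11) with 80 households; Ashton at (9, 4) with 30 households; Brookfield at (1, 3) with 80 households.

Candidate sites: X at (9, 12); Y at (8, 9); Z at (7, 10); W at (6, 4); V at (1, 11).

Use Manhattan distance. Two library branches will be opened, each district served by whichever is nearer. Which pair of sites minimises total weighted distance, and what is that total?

{X, W}, total 1144

Evaluate every pair (each demand assigned to the nearer of the two):
  {X, W}: total = 1144
  {Z, W}: total = 1288
  {Y, W}: total = 1296
  {W, V}: total = 1668
  {Y, V}: total = 1683
  {X, V}: total = 1733
  {Z, V}: total = 1893
  {X, Y}: total = 1951
  {Y, Z}: total = 2103
  {X, Z}: total = 2153
Best pair: {X, W} with total 1144.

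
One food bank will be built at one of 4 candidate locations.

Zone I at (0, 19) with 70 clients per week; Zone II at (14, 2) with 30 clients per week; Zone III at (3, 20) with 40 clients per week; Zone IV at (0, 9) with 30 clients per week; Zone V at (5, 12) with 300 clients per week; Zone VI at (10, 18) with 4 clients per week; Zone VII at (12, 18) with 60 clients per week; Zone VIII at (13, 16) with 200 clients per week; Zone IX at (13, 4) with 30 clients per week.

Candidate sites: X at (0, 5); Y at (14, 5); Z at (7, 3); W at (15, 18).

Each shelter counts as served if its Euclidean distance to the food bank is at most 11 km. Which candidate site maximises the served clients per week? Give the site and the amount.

Coverage radius r = 11 km; a point is covered iff (Δx)²+(Δy)² ≤ 11² = 121.
  X (0, 5): covers {Zone IV, Zone V} → 330
  Y (14, 5): covers {Zone II, Zone IX} → 60
  Z (7, 3): covers {Zone II, Zone IV, Zone V, Zone IX} → 390
  W (15, 18): covers {Zone VI, Zone VII, Zone VIII} → 264
Maximum coverage at Z: 390 clients per week.

Z, covering 390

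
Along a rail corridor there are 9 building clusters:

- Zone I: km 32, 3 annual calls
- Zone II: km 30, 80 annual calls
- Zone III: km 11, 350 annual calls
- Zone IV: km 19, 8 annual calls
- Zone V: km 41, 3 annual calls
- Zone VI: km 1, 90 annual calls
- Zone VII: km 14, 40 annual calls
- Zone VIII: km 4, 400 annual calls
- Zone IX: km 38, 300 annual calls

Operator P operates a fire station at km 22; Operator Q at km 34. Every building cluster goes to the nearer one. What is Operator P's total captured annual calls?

888

The indifferent point is the midpoint (22+34)/2 = 28; building clusters left of it (closer to Operator P at 22) go to Operator P, those right go to Operator Q.
  Zone VI at 1 (w=90) → Operator P
  Zone VIII at 4 (w=400) → Operator P
  Zone III at 11 (w=350) → Operator P
  Zone VII at 14 (w=40) → Operator P
  Zone IV at 19 (w=8) → Operator P
  Zone II at 30 (w=80) → Operator Q
  Zone I at 32 (w=3) → Operator Q
  Zone IX at 38 (w=300) → Operator Q
  Zone V at 41 (w=3) → Operator Q
Operator P captures 888; Operator Q captures 386.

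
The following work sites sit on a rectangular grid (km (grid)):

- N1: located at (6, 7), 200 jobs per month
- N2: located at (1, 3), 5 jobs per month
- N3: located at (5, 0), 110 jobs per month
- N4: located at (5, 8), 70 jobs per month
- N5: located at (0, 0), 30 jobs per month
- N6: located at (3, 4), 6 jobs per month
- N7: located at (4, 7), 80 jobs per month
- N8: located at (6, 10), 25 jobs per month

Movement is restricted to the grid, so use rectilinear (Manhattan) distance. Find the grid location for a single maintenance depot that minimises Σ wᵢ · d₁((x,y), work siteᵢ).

Manhattan distance separates: Σwᵢ(|x−xᵢ|+|y−yᵢ|) = Σwᵢ|x−xᵢ| + Σwᵢ|y−yᵢ|, so x and y are optimised independently as 1-D weighted medians.
Total weight W = 526; half = 263.
x-coordinate, sorted with cumulative weight:
  x=0 (N5, w=30) cum 30
  x=1 (N2, w=5) cum 35
  x=3 (N6, w=6) cum 41
  x=4 (N7, w=80) cum 121
  x=5 (N3, w=110) cum 231
  x=5 (N4, w=70) cum 301  ← median
  x=6 (N1, w=200) cum 501
  x=6 (N8, w=25) cum 526
⇒ x* = 5
y-coordinate, sorted with cumulative weight:
  y=0 (N3, w=110) cum 110
  y=0 (N5, w=30) cum 140
  y=3 (N2, w=5) cum 145
  y=4 (N6, w=6) cum 151
  y=7 (N1, w=200) cum 351  ← median
  y=7 (N7, w=80) cum 431
  y=8 (N4, w=70) cum 501
  y=10 (N8, w=25) cum 526
⇒ y* = 7

(5, 7)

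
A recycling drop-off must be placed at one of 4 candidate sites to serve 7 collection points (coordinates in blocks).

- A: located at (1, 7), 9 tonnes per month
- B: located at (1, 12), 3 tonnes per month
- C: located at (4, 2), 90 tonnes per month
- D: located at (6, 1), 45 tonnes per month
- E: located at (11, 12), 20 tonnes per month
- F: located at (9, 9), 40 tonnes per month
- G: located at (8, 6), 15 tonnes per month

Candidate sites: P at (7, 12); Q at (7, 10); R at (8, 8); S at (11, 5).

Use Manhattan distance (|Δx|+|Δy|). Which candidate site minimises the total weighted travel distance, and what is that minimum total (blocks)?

Total weighted distance at each candidate:
  P (7, 12): total = 2212
  Q (7, 10): total = 1860
  R (8, 8): total = 1660
  S (11, 5): total = 1904
Minimum is at R with total 1660 blocks.

R, total 1660 blocks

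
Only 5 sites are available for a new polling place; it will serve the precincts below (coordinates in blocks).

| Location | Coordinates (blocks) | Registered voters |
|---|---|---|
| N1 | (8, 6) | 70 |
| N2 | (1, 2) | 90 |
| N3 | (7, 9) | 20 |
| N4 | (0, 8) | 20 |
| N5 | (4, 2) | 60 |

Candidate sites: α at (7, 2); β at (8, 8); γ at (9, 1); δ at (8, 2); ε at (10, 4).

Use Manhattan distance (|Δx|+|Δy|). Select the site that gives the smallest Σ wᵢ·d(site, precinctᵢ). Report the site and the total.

α, total 1470 blocks

Total weighted distance at each candidate:
  α (7, 2): total = 1470
  β (8, 8): total = 2110
  γ (9, 1): total = 2110
  δ (8, 2): total = 1590
  ε (10, 4): total = 2190
Minimum is at α with total 1470 blocks.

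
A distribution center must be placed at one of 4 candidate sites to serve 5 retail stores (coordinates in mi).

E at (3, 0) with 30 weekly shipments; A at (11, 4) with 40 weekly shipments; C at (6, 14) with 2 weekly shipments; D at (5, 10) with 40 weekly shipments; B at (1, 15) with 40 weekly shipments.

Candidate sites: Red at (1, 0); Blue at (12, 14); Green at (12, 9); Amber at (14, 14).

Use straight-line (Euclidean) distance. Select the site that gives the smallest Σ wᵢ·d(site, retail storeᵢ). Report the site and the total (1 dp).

Green, total 1385.5 mi

Total weighted distance at each candidate:
  Red (1, 0): total = 1551.4
  Blue (12, 14): total = 1677.6
  Green (12, 9): total = 1385.5
  Amber (14, 14): total = 1883.2
Minimum is at Green with total 1385.5 mi.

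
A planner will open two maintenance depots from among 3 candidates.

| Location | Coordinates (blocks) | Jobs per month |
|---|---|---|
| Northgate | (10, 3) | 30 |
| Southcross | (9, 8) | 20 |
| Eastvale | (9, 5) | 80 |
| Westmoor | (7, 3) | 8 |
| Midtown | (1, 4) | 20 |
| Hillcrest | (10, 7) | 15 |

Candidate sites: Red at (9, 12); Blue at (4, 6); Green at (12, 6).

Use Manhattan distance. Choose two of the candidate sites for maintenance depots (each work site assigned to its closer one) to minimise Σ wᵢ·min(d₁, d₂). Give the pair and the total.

{Blue, Green}, total 763

Evaluate every pair (each demand assigned to the nearer of the two):
  {Blue, Green}: total = 763
  {Red, Green}: total = 919
  {Red, Blue}: total = 1068
Best pair: {Blue, Green} with total 763.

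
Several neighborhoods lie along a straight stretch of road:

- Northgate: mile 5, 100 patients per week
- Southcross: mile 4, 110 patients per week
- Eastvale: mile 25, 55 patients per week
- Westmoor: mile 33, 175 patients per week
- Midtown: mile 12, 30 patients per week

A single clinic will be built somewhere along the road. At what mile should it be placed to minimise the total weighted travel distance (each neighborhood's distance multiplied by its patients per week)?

For a sum of weighted absolute distances on a line, the optimum is the weighted median (not the mean). Total weight W = 470; half-weight = 235.
Sort by position and accumulate weight:
  mile 4 (Southcross, w=110) → cum 110
  mile 5 (Northgate, w=100) → cum 210
  mile 12 (Midtown, w=30) → cum 240  ≥ 235 → median here
  mile 25 (Eastvale, w=55) → cum 295
  mile 33 (Westmoor, w=175) → cum 470
Optimal location: mile 12.

x = 12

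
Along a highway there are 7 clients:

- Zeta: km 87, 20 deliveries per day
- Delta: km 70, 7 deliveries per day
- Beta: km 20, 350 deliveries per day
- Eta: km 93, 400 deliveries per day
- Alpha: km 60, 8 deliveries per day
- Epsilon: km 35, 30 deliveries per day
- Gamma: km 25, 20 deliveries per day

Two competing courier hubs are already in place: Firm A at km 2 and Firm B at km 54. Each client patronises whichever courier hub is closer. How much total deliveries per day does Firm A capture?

370

The indifferent point is the midpoint (2+54)/2 = 28; clients left of it (closer to Firm A at 2) go to Firm A, those right go to Firm B.
  Beta at 20 (w=350) → Firm A
  Gamma at 25 (w=20) → Firm A
  Epsilon at 35 (w=30) → Firm B
  Alpha at 60 (w=8) → Firm B
  Delta at 70 (w=7) → Firm B
  Zeta at 87 (w=20) → Firm B
  Eta at 93 (w=400) → Firm B
Firm A captures 370; Firm B captures 465.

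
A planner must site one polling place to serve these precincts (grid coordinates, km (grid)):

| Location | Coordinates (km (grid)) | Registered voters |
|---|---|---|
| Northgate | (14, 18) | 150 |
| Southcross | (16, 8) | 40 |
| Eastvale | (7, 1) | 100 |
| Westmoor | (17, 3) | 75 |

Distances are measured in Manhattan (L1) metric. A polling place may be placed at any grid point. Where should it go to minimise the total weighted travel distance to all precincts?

(14, 8)

Manhattan distance separates: Σwᵢ(|x−xᵢ|+|y−yᵢ|) = Σwᵢ|x−xᵢ| + Σwᵢ|y−yᵢ|, so x and y are optimised independently as 1-D weighted medians.
Total weight W = 365; half = 182.5.
x-coordinate, sorted with cumulative weight:
  x=7 (Eastvale, w=100) cum 100
  x=14 (Northgate, w=150) cum 250  ← median
  x=16 (Southcross, w=40) cum 290
  x=17 (Westmoor, w=75) cum 365
⇒ x* = 14
y-coordinate, sorted with cumulative weight:
  y=1 (Eastvale, w=100) cum 100
  y=3 (Westmoor, w=75) cum 175
  y=8 (Southcross, w=40) cum 215  ← median
  y=18 (Northgate, w=150) cum 365
⇒ y* = 8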